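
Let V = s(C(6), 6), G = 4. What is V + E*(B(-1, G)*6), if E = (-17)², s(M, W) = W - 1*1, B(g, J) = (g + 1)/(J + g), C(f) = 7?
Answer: 5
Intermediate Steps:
B(g, J) = (1 + g)/(J + g)
s(M, W) = -1 + W (s(M, W) = W - 1 = -1 + W)
V = 5 (V = -1 + 6 = 5)
E = 289
V + E*(B(-1, G)*6) = 5 + 289*(((1 - 1)/(4 - 1))*6) = 5 + 289*((0/3)*6) = 5 + 289*(((⅓)*0)*6) = 5 + 289*(0*6) = 5 + 289*0 = 5 + 0 = 5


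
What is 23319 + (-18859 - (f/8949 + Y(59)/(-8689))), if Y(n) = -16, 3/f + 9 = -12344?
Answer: 1428006457731765/320180952311 ≈ 4460.0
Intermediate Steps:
f = -3/12353 (f = 3/(-9 - 12344) = 3/(-12353) = 3*(-1/12353) = -3/12353 ≈ -0.00024286)
23319 + (-18859 - (f/8949 + Y(59)/(-8689))) = 23319 + (-18859 - (-3/12353/8949 - 16/(-8689))) = 23319 + (-18859 - (-3/12353*1/8949 - 16*(-1/8689))) = 23319 + (-18859 - (-1/36848999 + 16/8689)) = 23319 + (-18859 - 1*589575295/320180952311) = 23319 + (-18859 - 589575295/320180952311) = 23319 - 6038293169208444/320180952311 = 1428006457731765/320180952311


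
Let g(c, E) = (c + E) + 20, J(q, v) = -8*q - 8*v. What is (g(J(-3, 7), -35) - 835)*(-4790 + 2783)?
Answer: 1770174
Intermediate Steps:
g(c, E) = 20 + E + c (g(c, E) = (E + c) + 20 = 20 + E + c)
(g(J(-3, 7), -35) - 835)*(-4790 + 2783) = ((20 - 35 + (-8*(-3) - 8*7)) - 835)*(-4790 + 2783) = ((20 - 35 + (24 - 56)) - 835)*(-2007) = ((20 - 35 - 32) - 835)*(-2007) = (-47 - 835)*(-2007) = -882*(-2007) = 1770174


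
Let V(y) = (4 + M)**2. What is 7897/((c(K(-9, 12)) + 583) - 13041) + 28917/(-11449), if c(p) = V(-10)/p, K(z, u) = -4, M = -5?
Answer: -1802671873/570538017 ≈ -3.1596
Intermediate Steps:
V(y) = 1 (V(y) = (4 - 5)**2 = (-1)**2 = 1)
c(p) = 1/p
7897/((c(K(-9, 12)) + 583) - 13041) + 28917/(-11449) = 7897/((1/(-4) + 583) - 13041) + 28917/(-11449) = 7897/((-1/4 + 583) - 13041) + 28917*(-1/11449) = 7897/(2331/4 - 13041) - 28917/11449 = 7897/(-49833/4) - 28917/11449 = 7897*(-4/49833) - 28917/11449 = -31588/49833 - 28917/11449 = -1802671873/570538017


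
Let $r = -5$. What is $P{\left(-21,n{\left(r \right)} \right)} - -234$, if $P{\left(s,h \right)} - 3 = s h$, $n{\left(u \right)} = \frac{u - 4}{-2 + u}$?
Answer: $210$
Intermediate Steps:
$n{\left(u \right)} = \frac{-4 + u}{-2 + u}$
$P{\left(s,h \right)} = 3 + h s$ ($P{\left(s,h \right)} = 3 + s h = 3 + h s$)
$P{\left(-21,n{\left(r \right)} \right)} - -234 = \left(3 + \frac{-4 - 5}{-2 - 5} \left(-21\right)\right) - -234 = \left(3 + \frac{1}{-7} \left(-9\right) \left(-21\right)\right) + 234 = \left(3 + \left(- \frac{1}{7}\right) \left(-9\right) \left(-21\right)\right) + 234 = \left(3 + \frac{9}{7} \left(-21\right)\right) + 234 = \left(3 - 27\right) + 234 = -24 + 234 = 210$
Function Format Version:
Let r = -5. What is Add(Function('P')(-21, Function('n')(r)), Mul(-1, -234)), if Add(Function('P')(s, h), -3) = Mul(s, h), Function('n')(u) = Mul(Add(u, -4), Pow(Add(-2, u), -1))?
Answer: 210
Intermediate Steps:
Function('n')(u) = Mul(Pow(Add(-2, u), -1), Add(-4, u)) (Function('n')(u) = Mul(Add(-4, u), Pow(Add(-2, u), -1)) = Mul(Pow(Add(-2, u), -1), Add(-4, u)))
Function('P')(s, h) = Add(3, Mul(h, s)) (Function('P')(s, h) = Add(3, Mul(s, h)) = Add(3, Mul(h, s)))
Add(Function('P')(-21, Function('n')(r)), Mul(-1, -234)) = Add(Add(3, Mul(Mul(Pow(Add(-2, -5), -1), Add(-4, -5)), -21)), Mul(-1, -234)) = Add(Add(3, Mul(Mul(Pow(-7, -1), -9), -21)), 234) = Add(Add(3, Mul(Mul(Rational(-1, 7), -9), -21)), 234) = Add(Add(3, Mul(Rational(9, 7), -21)), 234) = Add(Add(3, -27), 234) = Add(-24, 234) = 210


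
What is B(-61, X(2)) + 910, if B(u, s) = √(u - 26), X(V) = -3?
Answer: 910 + I*√87 ≈ 910.0 + 9.3274*I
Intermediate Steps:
B(u, s) = √(-26 + u)
B(-61, X(2)) + 910 = √(-26 - 61) + 910 = √(-87) + 910 = I*√87 + 910 = 910 + I*√87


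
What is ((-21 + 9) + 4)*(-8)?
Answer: 64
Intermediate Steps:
((-21 + 9) + 4)*(-8) = (-12 + 4)*(-8) = -8*(-8) = 64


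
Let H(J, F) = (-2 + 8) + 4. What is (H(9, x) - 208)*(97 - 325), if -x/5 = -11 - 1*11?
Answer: 45144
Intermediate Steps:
x = 110 (x = -5*(-11 - 1*11) = -5*(-11 - 11) = -5*(-22) = 110)
H(J, F) = 10 (H(J, F) = 6 + 4 = 10)
(H(9, x) - 208)*(97 - 325) = (10 - 208)*(97 - 325) = -198*(-228) = 45144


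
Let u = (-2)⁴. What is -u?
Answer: -16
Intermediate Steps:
u = 16
-u = -1*16 = -16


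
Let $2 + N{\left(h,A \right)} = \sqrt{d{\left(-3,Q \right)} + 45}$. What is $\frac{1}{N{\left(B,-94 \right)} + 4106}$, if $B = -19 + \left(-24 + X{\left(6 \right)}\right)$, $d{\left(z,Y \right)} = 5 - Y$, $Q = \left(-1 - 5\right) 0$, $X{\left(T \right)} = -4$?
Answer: $\frac{2052}{8421383} - \frac{5 \sqrt{2}}{16842766} \approx 0.00024325$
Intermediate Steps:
$Q = 0$ ($Q = \left(-6\right) 0 = 0$)
$B = -47$ ($B = -19 - 28 = -47$)
$N{\left(h,A \right)} = -2 + 5 \sqrt{2}$ ($N{\left(h,A \right)} = -2 + \sqrt{\left(5 - 0\right) + 45} = -2 + \sqrt{\left(5 + 0\right) + 45} = -2 + \sqrt{5 + 45} = -2 + \sqrt{50} = -2 + 5 \sqrt{2}$)
$\frac{1}{N{\left(B,-94 \right)} + 4106} = \frac{1}{\left(-2 + 5 \sqrt{2}\right) + 4106} = \frac{1}{4104 + 5 \sqrt{2}}$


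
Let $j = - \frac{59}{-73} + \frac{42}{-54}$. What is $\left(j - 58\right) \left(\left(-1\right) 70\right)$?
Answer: $\frac{2666020}{657} \approx 4057.9$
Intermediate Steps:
$j = \frac{20}{657}$ ($j = \left(-59\right) \left(- \frac{1}{73}\right) + 42 \left(- \frac{1}{54}\right) = \frac{59}{73} - \frac{7}{9} = \frac{20}{657} \approx 0.030441$)
$\left(j - 58\right) \left(\left(-1\right) 70\right) = \left(\frac{20}{657} - 58\right) \left(\left(-1\right) 70\right) = \left(- \frac{38086}{657}\right) \left(-70\right) = \frac{2666020}{657}$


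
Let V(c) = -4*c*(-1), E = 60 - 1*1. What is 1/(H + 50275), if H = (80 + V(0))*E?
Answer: 1/54995 ≈ 1.8183e-5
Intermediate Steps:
E = 59 (E = 60 - 1 = 59)
V(c) = 4*c
H = 4720 (H = (80 + 4*0)*59 = (80 + 0)*59 = 80*59 = 4720)
1/(H + 50275) = 1/(4720 + 50275) = 1/54995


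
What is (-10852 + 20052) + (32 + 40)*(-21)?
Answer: 7688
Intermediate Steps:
(-10852 + 20052) + (32 + 40)*(-21) = 9200 + 72*(-21) = 9200 - 1512 = 7688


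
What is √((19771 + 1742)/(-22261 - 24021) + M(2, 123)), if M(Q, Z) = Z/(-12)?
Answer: I*√22951405787/46282 ≈ 3.2733*I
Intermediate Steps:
M(Q, Z) = -Z/12 (M(Q, Z) = Z*(-1/12) = -Z/12)
√((19771 + 1742)/(-22261 - 24021) + M(2, 123)) = √((19771 + 1742)/(-22261 - 24021) - 1/12*123) = √(21513/(-46282) - 41/4) = √(21513*(-1/46282) - 41/4) = √(-21513/46282 - 41/4) = √(-991807/92564) = I*√22951405787/46282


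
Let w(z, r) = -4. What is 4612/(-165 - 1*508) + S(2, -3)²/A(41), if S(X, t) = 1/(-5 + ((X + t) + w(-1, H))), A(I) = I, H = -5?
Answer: -18908527/2759300 ≈ -6.8527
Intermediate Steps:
S(X, t) = 1/(-9 + X + t) (S(X, t) = 1/(-5 + ((X + t) - 4)) = 1/(-5 + (-4 + X + t)) = 1/(-9 + X + t))
4612/(-165 - 1*508) + S(2, -3)²/A(41) = 4612/(-165 - 1*508) + (1/(-9 + 2 - 3))²/41 = 4612/(-165 - 508) + (1/(-10))²*(1/41) = 4612/(-673) + (-⅒)²*(1/41) = 4612*(-1/673) + (1/100)*(1/41) = -4612/673 + 1/4100 = -18908527/2759300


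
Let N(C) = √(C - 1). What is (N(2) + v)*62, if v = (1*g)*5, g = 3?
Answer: 992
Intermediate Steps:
N(C) = √(-1 + C)
v = 15 (v = (1*3)*5 = 3*5 = 15)
(N(2) + v)*62 = (√(-1 + 2) + 15)*62 = (√1 + 15)*62 = (1 + 15)*62 = 16*62 = 992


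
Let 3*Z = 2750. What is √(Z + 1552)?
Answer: 23*√42/3 ≈ 49.686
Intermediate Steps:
Z = 2750/3 (Z = (⅓)*2750 = 2750/3 ≈ 916.67)
√(Z + 1552) = √(2750/3 + 1552) = √(7406/3) = 23*√42/3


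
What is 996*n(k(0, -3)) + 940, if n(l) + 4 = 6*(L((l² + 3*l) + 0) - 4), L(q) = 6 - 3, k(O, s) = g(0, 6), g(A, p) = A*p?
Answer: -9020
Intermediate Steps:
k(O, s) = 0 (k(O, s) = 0*6 = 0)
L(q) = 3
n(l) = -10 (n(l) = -4 + 6*(3 - 4) = -4 + 6*(-1) = -4 - 6 = -10)
996*n(k(0, -3)) + 940 = 996*(-10) + 940 = -9960 + 940 = -9020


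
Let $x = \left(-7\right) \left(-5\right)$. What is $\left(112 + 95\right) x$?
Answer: $7245$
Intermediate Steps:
$x = 35$
$\left(112 + 95\right) x = \left(112 + 95\right) 35 = 207 \cdot 35 = 7245$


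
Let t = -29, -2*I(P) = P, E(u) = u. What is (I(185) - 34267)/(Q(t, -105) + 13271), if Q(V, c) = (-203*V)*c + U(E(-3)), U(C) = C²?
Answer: 68719/1209710 ≈ 0.056806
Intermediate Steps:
I(P) = -P/2
Q(V, c) = 9 - 203*V*c (Q(V, c) = (-203*V)*c + (-3)² = -203*V*c + 9 = 9 - 203*V*c)
(I(185) - 34267)/(Q(t, -105) + 13271) = (-½*185 - 34267)/((9 - 203*(-29)*(-105)) + 13271) = (-185/2 - 34267)/((9 - 618135) + 13271) = -68719/(2*(-618126 + 13271)) = -68719/2/(-604855) = -68719/2*(-1/604855) = 68719/1209710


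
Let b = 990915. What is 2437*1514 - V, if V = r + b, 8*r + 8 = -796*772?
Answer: 2775518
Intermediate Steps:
r = -76815 (r = -1 + (-796*772)/8 = -1 + (1/8)*(-614512) = -1 - 76814 = -76815)
V = 914100 (V = -76815 + 990915 = 914100)
2437*1514 - V = 2437*1514 - 1*914100 = 3689618 - 914100 = 2775518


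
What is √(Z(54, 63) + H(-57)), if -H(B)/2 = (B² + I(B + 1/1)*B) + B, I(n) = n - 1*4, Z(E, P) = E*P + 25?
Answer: I*√9797 ≈ 98.98*I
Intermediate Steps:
Z(E, P) = 25 + E*P
I(n) = -4 + n (I(n) = n - 4 = -4 + n)
H(B) = -2*B - 2*B² - 2*B*(-3 + B) (H(B) = -2*((B² + (-4 + (B + 1/1))*B) + B) = -2*((B² + (-4 + (B + 1))*B) + B) = -2*((B² + (-4 + (1 + B))*B) + B) = -2*((B² + (-3 + B)*B) + B) = -2*((B² + B*(-3 + B)) + B) = -2*(B + B² + B*(-3 + B)) = -2*B - 2*B² - 2*B*(-3 + B))
√(Z(54, 63) + H(-57)) = √((25 + 54*63) + 4*(-57)*(1 - 1*(-57))) = √((25 + 3402) + 4*(-57)*(1 + 57)) = √(3427 + 4*(-57)*58) = √(3427 - 13224) = √(-9797) = I*√9797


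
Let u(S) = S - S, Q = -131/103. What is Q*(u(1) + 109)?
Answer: -14279/103 ≈ -138.63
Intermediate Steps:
Q = -131/103 (Q = -131*1/103 = -131/103 ≈ -1.2718)
u(S) = 0
Q*(u(1) + 109) = -131*(0 + 109)/103 = -131/103*109 = -14279/103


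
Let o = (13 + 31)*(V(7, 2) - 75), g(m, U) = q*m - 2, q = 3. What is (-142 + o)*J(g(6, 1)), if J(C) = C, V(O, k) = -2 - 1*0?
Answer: -56480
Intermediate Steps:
V(O, k) = -2 (V(O, k) = -2 + 0 = -2)
g(m, U) = -2 + 3*m (g(m, U) = 3*m - 2 = -2 + 3*m)
o = -3388 (o = (13 + 31)*(-2 - 75) = 44*(-77) = -3388)
(-142 + o)*J(g(6, 1)) = (-142 - 3388)*(-2 + 3*6) = -3530*(-2 + 18) = -3530*16 = -56480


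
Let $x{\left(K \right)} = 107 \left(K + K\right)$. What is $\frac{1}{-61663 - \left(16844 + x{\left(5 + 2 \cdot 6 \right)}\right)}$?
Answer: $- \frac{1}{82145} \approx -1.2174 \cdot 10^{-5}$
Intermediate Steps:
$x{\left(K \right)} = 214 K$ ($x{\left(K \right)} = 107 \cdot 2 K = 214 K$)
$\frac{1}{-61663 - \left(16844 + x{\left(5 + 2 \cdot 6 \right)}\right)} = \frac{1}{-61663 - \left(16844 + 214 \left(5 + 2 \cdot 6\right)\right)} = \frac{1}{-61663 - \left(16844 + 214 \left(5 + 12\right)\right)} = \frac{1}{-61663 - \left(16844 + 214 \cdot 17\right)} = \frac{1}{-61663 - 20482} = \frac{1}{-82145} = - \frac{1}{82145}$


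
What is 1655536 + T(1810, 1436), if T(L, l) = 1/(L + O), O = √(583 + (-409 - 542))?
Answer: 2712155364329/1638234 - I*√23/819117 ≈ 1.6555e+6 - 5.8549e-6*I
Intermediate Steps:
O = 4*I*√23 (O = √(583 - 951) = √(-368) = 4*I*√23 ≈ 19.183*I)
T(L, l) = 1/(L + 4*I*√23)
1655536 + T(1810, 1436) = 1655536 + 1/(1810 + 4*I*√23)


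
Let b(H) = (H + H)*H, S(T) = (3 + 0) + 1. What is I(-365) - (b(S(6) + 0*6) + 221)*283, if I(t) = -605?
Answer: -72204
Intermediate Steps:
S(T) = 4 (S(T) = 3 + 1 = 4)
b(H) = 2*H² (b(H) = (2*H)*H = 2*H²)
I(-365) - (b(S(6) + 0*6) + 221)*283 = -605 - (2*(4 + 0*6)² + 221)*283 = -605 - (2*(4 + 0)² + 221)*283 = -605 - (2*4² + 221)*283 = -605 - (2*16 + 221)*283 = -605 - (32 + 221)*283 = -605 - 253*283 = -605 - 1*71599 = -605 - 71599 = -72204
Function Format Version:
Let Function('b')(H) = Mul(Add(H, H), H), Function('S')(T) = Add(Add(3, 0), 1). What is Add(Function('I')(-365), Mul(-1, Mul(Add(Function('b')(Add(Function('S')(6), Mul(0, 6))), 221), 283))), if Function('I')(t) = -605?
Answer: -72204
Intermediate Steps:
Function('S')(T) = 4 (Function('S')(T) = Add(3, 1) = 4)
Function('b')(H) = Mul(2, Pow(H, 2)) (Function('b')(H) = Mul(Mul(2, H), H) = Mul(2, Pow(H, 2)))
Add(Function('I')(-365), Mul(-1, Mul(Add(Function('b')(Add(Function('S')(6), Mul(0, 6))), 221), 283))) = Add(-605, Mul(-1, Mul(Add(Mul(2, Pow(Add(4, Mul(0, 6)), 2)), 221), 283))) = Add(-605, Mul(-1, Mul(Add(Mul(2, Pow(Add(4, 0), 2)), 221), 283))) = Add(-605, Mul(-1, Mul(Add(Mul(2, Pow(4, 2)), 221), 283))) = Add(-605, Mul(-1, Mul(Add(Mul(2, 16), 221), 283))) = Add(-605, Mul(-1, Mul(Add(32, 221), 283))) = Add(-605, Mul(-1, Mul(253, 283))) = Add(-605, Mul(-1, 71599)) = Add(-605, -71599) = -72204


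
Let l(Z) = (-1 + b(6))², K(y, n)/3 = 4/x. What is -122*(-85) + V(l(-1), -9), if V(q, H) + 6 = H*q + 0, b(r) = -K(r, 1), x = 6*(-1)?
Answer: 10355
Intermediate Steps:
x = -6
K(y, n) = -2 (K(y, n) = 3*(4/(-6)) = 3*(4*(-⅙)) = 3*(-⅔) = -2)
b(r) = 2 (b(r) = -1*(-2) = 2)
l(Z) = 1 (l(Z) = (-1 + 2)² = 1² = 1)
V(q, H) = -6 + H*q (V(q, H) = -6 + (H*q + 0) = -6 + H*q)
-122*(-85) + V(l(-1), -9) = -122*(-85) + (-6 - 9*1) = 10370 + (-6 - 9) = 10370 - 15 = 10355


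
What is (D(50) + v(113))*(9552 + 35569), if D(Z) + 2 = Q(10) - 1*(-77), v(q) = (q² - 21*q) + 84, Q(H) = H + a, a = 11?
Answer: 477199696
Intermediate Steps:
Q(H) = 11 + H (Q(H) = H + 11 = 11 + H)
v(q) = 84 + q² - 21*q
D(Z) = 96 (D(Z) = -2 + ((11 + 10) - 1*(-77)) = -2 + (21 + 77) = -2 + 98 = 96)
(D(50) + v(113))*(9552 + 35569) = (96 + (84 + 113² - 21*113))*(9552 + 35569) = (96 + (84 + 12769 - 2373))*45121 = (96 + 10480)*45121 = 10576*45121 = 477199696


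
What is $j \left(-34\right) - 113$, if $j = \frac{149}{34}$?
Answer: $-262$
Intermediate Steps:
$j = \frac{149}{34}$ ($j = 149 \cdot \frac{1}{34} = \frac{149}{34} \approx 4.3824$)
$j \left(-34\right) - 113 = \frac{149}{34} \left(-34\right) - 113 = -149 - 113 = -262$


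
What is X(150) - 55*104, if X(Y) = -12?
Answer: -5732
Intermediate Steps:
X(150) - 55*104 = -12 - 55*104 = -12 - 1*5720 = -12 - 5720 = -5732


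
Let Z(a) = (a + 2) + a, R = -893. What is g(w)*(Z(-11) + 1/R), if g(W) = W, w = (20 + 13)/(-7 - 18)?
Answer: 589413/22325 ≈ 26.401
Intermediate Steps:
w = -33/25 (w = 33/(-25) = 33*(-1/25) = -33/25 ≈ -1.3200)
Z(a) = 2 + 2*a (Z(a) = (2 + a) + a = 2 + 2*a)
g(w)*(Z(-11) + 1/R) = -33*((2 + 2*(-11)) + 1/(-893))/25 = -33*((2 - 22) - 1/893)/25 = -33*(-20 - 1/893)/25 = -33/25*(-17861/893) = 589413/22325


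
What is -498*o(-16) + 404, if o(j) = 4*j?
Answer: 32276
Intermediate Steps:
-498*o(-16) + 404 = -1992*(-16) + 404 = -498*(-64) + 404 = 31872 + 404 = 32276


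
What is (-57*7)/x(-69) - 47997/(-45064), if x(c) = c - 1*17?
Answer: 257073/45064 ≈ 5.7046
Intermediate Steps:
x(c) = -17 + c (x(c) = c - 17 = -17 + c)
(-57*7)/x(-69) - 47997/(-45064) = (-57*7)/(-17 - 69) - 47997/(-45064) = -399/(-86) - 47997*(-1/45064) = -399*(-1/86) + 47997/45064 = 399/86 + 47997/45064 = 257073/45064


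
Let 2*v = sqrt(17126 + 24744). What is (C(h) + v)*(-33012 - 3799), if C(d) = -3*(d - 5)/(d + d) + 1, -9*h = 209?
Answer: 6331492/209 - 36811*sqrt(41870)/2 ≈ -3.7359e+6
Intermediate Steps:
v = sqrt(41870)/2 (v = sqrt(17126 + 24744)/2 = sqrt(41870)/2 ≈ 102.31)
h = -209/9 (h = -1/9*209 = -209/9 ≈ -23.222)
C(d) = 1 - 3*(-5 + d)/(2*d) (C(d) = -3*(-5 + d)/(2*d) + 1 = 1 - 3*(-5 + d)/(2*d))
(C(h) + v)*(-33012 - 3799) = ((15 - 1*(-209/9))/(2*(-209/9)) + sqrt(41870)/2)*(-33012 - 3799) = ((1/2)*(-9/209)*(15 + 209/9) + sqrt(41870)/2)*(-36811) = ((1/2)*(-9/209)*(344/9) + sqrt(41870)/2)*(-36811) = (-172/209 + sqrt(41870)/2)*(-36811) = 6331492/209 - 36811*sqrt(41870)/2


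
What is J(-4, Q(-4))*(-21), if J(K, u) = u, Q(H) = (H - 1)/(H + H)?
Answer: -105/8 ≈ -13.125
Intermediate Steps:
Q(H) = (-1 + H)/(2*H) (Q(H) = (-1 + H)/((2*H)) = (-1 + H)*(1/(2*H)) = (-1 + H)/(2*H))
J(-4, Q(-4))*(-21) = ((1/2)*(-1 - 4)/(-4))*(-21) = ((1/2)*(-1/4)*(-5))*(-21) = (5/8)*(-21) = -105/8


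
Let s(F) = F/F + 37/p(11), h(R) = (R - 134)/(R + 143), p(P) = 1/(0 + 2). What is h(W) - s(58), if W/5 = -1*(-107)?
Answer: -50449/678 ≈ -74.409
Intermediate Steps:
p(P) = 1/2
W = 535 (W = 5*(-1*(-107)) = 5*107 = 535)
h(R) = (-134 + R)/(143 + R)
s(F) = 75 (s(F) = F/F + 37/(1/2) = 1 + 37*2 = 1 + 74 = 75)
h(W) - s(58) = (-134 + 535)/(143 + 535) - 1*75 = 401/678 - 75 = -50449/678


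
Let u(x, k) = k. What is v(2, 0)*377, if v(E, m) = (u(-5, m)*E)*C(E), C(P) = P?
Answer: 0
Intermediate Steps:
v(E, m) = m*E² (v(E, m) = (m*E)*E = (E*m)*E = m*E²)
v(2, 0)*377 = (0*2²)*377 = (0*4)*377 = 0*377 = 0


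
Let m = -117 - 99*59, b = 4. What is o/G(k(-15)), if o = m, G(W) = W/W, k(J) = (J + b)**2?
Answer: -5958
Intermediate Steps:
k(J) = (4 + J)**2 (k(J) = (J + 4)**2 = (4 + J)**2)
G(W) = 1
m = -5958 (m = -117 - 5841 = -5958)
o = -5958
o/G(k(-15)) = -5958/1 = -5958*1 = -5958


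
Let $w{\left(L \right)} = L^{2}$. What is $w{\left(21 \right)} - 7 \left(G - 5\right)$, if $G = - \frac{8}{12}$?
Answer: $\frac{1442}{3} \approx 480.67$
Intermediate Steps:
$G = - \frac{2}{3}$ ($G = \left(-8\right) \frac{1}{12} = - \frac{2}{3} \approx -0.66667$)
$w{\left(21 \right)} - 7 \left(G - 5\right) = 21^{2} - 7 \left(- \frac{2}{3} - 5\right) = 441 - 7 \left(- \frac{17}{3}\right) = 441 - - \frac{119}{3} = 441 + \frac{119}{3} = \frac{1442}{3}$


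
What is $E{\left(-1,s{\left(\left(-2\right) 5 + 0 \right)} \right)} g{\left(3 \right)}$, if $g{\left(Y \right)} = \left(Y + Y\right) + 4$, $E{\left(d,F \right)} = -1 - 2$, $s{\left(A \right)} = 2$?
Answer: $-30$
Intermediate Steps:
$E{\left(d,F \right)} = -3$
$g{\left(Y \right)} = 4 + 2 Y$ ($g{\left(Y \right)} = 2 Y + 4 = 4 + 2 Y$)
$E{\left(-1,s{\left(\left(-2\right) 5 + 0 \right)} \right)} g{\left(3 \right)} = - 3 \left(4 + 2 \cdot 3\right) = - 3 \left(4 + 6\right) = \left(-3\right) 10 = -30$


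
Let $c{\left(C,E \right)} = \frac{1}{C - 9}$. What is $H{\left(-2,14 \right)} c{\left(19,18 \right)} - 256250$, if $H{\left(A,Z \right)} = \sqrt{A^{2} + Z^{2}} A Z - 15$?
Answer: $- \frac{512503}{2} - 28 \sqrt{2} \approx -2.5629 \cdot 10^{5}$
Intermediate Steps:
$c{\left(C,E \right)} = \frac{1}{-9 + C}$
$H{\left(A,Z \right)} = -15 + A Z \sqrt{A^{2} + Z^{2}}$ ($H{\left(A,Z \right)} = A \sqrt{A^{2} + Z^{2}} Z - 15 = A Z \sqrt{A^{2} + Z^{2}} - 15 = -15 + A Z \sqrt{A^{2} + Z^{2}}$)
$H{\left(-2,14 \right)} c{\left(19,18 \right)} - 256250 = \frac{-15 - 28 \sqrt{\left(-2\right)^{2} + 14^{2}}}{-9 + 19} - 256250 = \frac{-15 - 28 \sqrt{4 + 196}}{10} - 256250 = \left(-15 - 28 \sqrt{200}\right) \frac{1}{10} - 256250 = \left(-15 - 28 \cdot 10 \sqrt{2}\right) \frac{1}{10} - 256250 = \left(-15 - 280 \sqrt{2}\right) \frac{1}{10} - 256250 = \left(- \frac{3}{2} - 28 \sqrt{2}\right) - 256250 = - \frac{512503}{2} - 28 \sqrt{2}$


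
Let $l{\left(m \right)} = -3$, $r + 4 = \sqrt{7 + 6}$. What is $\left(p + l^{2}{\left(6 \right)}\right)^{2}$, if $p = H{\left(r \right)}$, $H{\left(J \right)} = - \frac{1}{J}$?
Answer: $\frac{974}{9} + \frac{62 \sqrt{13}}{9} \approx 133.06$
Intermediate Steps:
$r = -4 + \sqrt{13}$ ($r = -4 + \sqrt{7 + 6} = -4 + \sqrt{13} \approx -0.39445$)
$p = - \frac{1}{-4 + \sqrt{13}} \approx 2.5352$
$\left(p + l^{2}{\left(6 \right)}\right)^{2} = \left(\left(\frac{4}{3} + \frac{\sqrt{13}}{3}\right) + \left(-3\right)^{2}\right)^{2} = \left(\left(\frac{4}{3} + \frac{\sqrt{13}}{3}\right) + 9\right)^{2} = \left(\frac{31}{3} + \frac{\sqrt{13}}{3}\right)^{2}$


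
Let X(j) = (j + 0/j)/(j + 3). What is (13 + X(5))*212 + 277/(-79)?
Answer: 455829/158 ≈ 2885.0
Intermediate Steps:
X(j) = j/(3 + j) (X(j) = (j + 0)/(3 + j) = j/(3 + j))
(13 + X(5))*212 + 277/(-79) = (13 + 5/(3 + 5))*212 + 277/(-79) = (13 + 5/8)*212 + 277*(-1/79) = (13 + 5*(⅛))*212 - 277/79 = (13 + 5/8)*212 - 277/79 = (109/8)*212 - 277/79 = 5777/2 - 277/79 = 455829/158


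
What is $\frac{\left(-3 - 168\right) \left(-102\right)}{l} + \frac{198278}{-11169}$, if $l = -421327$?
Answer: $- \frac{83734684604}{4705801263} \approx -17.794$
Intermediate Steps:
$\frac{\left(-3 - 168\right) \left(-102\right)}{l} + \frac{198278}{-11169} = \frac{\left(-3 - 168\right) \left(-102\right)}{-421327} + \frac{198278}{-11169} = \left(-171\right) \left(-102\right) \left(- \frac{1}{421327}\right) + 198278 \left(- \frac{1}{11169}\right) = 17442 \left(- \frac{1}{421327}\right) - \frac{198278}{11169} = - \frac{17442}{421327} - \frac{198278}{11169} = - \frac{83734684604}{4705801263}$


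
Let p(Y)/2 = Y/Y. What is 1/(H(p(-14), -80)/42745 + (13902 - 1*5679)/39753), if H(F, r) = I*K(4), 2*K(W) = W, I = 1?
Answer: 566413995/117190547 ≈ 4.8333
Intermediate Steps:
K(W) = W/2
p(Y) = 2 (p(Y) = 2*(Y/Y) = 2*1 = 2)
H(F, r) = 2 (H(F, r) = 1*((½)*4) = 1*2 = 2)
1/(H(p(-14), -80)/42745 + (13902 - 1*5679)/39753) = 1/(2/42745 + (13902 - 1*5679)/39753) = 1/(2*(1/42745) + (13902 - 5679)*(1/39753)) = 1/(2/42745 + 8223*(1/39753)) = 1/(2/42745 + 2741/13251) = 1/(117190547/566413995) = 566413995/117190547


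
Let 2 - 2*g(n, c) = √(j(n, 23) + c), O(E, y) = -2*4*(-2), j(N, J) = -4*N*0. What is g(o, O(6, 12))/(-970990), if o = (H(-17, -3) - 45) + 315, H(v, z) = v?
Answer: 1/970990 ≈ 1.0299e-6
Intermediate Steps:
j(N, J) = 0
O(E, y) = 16 (O(E, y) = -8*(-2) = 16)
o = 253 (o = (-17 - 45) + 315 = -62 + 315 = 253)
g(n, c) = 1 - √c/2 (g(n, c) = 1 - √(0 + c)/2 = 1 - √c/2)
g(o, O(6, 12))/(-970990) = (1 - √16/2)/(-970990) = (1 - ½*4)*(-1/970990) = (1 - 2)*(-1/970990) = -1*(-1/970990) = 1/970990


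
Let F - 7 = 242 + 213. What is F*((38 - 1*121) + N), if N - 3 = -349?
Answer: -198198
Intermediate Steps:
F = 462 (F = 7 + (242 + 213) = 7 + 455 = 462)
N = -346 (N = 3 - 349 = -346)
F*((38 - 1*121) + N) = 462*((38 - 1*121) - 346) = 462*((38 - 121) - 346) = 462*(-83 - 346) = 462*(-429) = -198198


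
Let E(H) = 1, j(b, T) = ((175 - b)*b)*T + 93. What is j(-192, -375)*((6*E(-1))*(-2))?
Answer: -317089116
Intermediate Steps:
j(b, T) = 93 + T*b*(175 - b) (j(b, T) = (b*(175 - b))*T + 93 = T*b*(175 - b) + 93 = 93 + T*b*(175 - b))
j(-192, -375)*((6*E(-1))*(-2)) = (93 - 1*(-375)*(-192)**2 + 175*(-375)*(-192))*((6*1)*(-2)) = (93 - 1*(-375)*36864 + 12600000)*(6*(-2)) = (93 + 13824000 + 12600000)*(-12) = 26424093*(-12) = -317089116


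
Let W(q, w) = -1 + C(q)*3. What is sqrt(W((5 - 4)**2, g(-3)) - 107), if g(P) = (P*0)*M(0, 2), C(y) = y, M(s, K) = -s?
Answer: I*sqrt(105) ≈ 10.247*I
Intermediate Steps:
g(P) = 0 (g(P) = (P*0)*(-1*0) = 0*0 = 0)
W(q, w) = -1 + 3*q (W(q, w) = -1 + q*3 = -1 + 3*q)
sqrt(W((5 - 4)**2, g(-3)) - 107) = sqrt((-1 + 3*(5 - 4)**2) - 107) = sqrt((-1 + 3*1**2) - 107) = sqrt((-1 + 3*1) - 107) = sqrt((-1 + 3) - 107) = sqrt(2 - 107) = sqrt(-105) = I*sqrt(105)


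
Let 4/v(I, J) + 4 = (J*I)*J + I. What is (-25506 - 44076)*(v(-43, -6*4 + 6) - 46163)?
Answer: 44902140011142/13979 ≈ 3.2121e+9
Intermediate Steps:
v(I, J) = 4/(-4 + I + I*J**2) (v(I, J) = 4/(-4 + ((J*I)*J + I)) = 4/(-4 + ((I*J)*J + I)) = 4/(-4 + (I*J**2 + I)) = 4/(-4 + (I + I*J**2)) = 4/(-4 + I + I*J**2))
(-25506 - 44076)*(v(-43, -6*4 + 6) - 46163) = (-25506 - 44076)*(4/(-4 - 43 - 43*(-6*4 + 6)**2) - 46163) = -69582*(4/(-4 - 43 - 43*(-24 + 6)**2) - 46163) = -69582*(4/(-4 - 43 - 43*(-18)**2) - 46163) = -69582*(4/(-4 - 43 - 43*324) - 46163) = -69582*(4/(-4 - 43 - 13932) - 46163) = -69582*(4/(-13979) - 46163) = -69582*(4*(-1/13979) - 46163) = -69582*(-4/13979 - 46163) = -69582*(-645312581/13979) = 44902140011142/13979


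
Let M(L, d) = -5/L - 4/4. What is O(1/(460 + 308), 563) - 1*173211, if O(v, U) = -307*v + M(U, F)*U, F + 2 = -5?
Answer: -133462579/768 ≈ -1.7378e+5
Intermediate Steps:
F = -7 (F = -2 - 5 = -7)
M(L, d) = -1 - 5/L (M(L, d) = -5/L - 4*1/4 = -5/L - 1 = -1 - 5/L)
O(v, U) = -5 - U - 307*v (O(v, U) = -307*v + ((-5 - U)/U)*U = -307*v + (-5 - U) = -5 - U - 307*v)
O(1/(460 + 308), 563) - 1*173211 = (-5 - 1*563 - 307/(460 + 308)) - 1*173211 = (-5 - 563 - 307/768) - 173211 = -436531/768 - 173211 = -133462579/768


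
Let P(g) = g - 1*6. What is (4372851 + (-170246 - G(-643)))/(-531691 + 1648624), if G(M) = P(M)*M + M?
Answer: 3785941/1116933 ≈ 3.3896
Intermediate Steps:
P(g) = -6 + g (P(g) = g - 6 = -6 + g)
G(M) = M + M*(-6 + M) (G(M) = (-6 + M)*M + M = M*(-6 + M) + M = M + M*(-6 + M))
(4372851 + (-170246 - G(-643)))/(-531691 + 1648624) = (4372851 + (-170246 - (-643)*(-5 - 643)))/(-531691 + 1648624) = (4372851 + (-170246 - (-643)*(-648)))/1116933 = (4372851 + (-170246 - 1*416664))*(1/1116933) = (4372851 + (-170246 - 416664))*(1/1116933) = (4372851 - 586910)*(1/1116933) = 3785941*(1/1116933) = 3785941/1116933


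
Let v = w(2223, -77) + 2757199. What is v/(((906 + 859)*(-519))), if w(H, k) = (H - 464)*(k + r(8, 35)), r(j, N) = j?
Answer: -15236/5295 ≈ -2.8774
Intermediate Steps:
w(H, k) = (-464 + H)*(8 + k) (w(H, k) = (H - 464)*(k + 8) = (-464 + H)*(8 + k))
v = 2635828 (v = (-3712 - 464*(-77) + 8*2223 + 2223*(-77)) + 2757199 = (-3712 + 35728 + 17784 - 171171) + 2757199 = -121371 + 2757199 = 2635828)
v/(((906 + 859)*(-519))) = 2635828/(((906 + 859)*(-519))) = 2635828/((1765*(-519))) = 2635828/(-916035) = 2635828*(-1/916035) = -15236/5295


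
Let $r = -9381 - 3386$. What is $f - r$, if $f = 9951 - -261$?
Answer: $22979$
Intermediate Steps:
$f = 10212$ ($f = 9951 + 261 = 10212$)
$r = -12767$
$f - r = 10212 - -12767 = 10212 + 12767 = 22979$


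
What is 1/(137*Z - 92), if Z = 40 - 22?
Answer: 1/2374 ≈ 0.00042123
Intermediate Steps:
Z = 18
1/(137*Z - 92) = 1/(137*18 - 92) = 1/(2466 - 92) = 1/2374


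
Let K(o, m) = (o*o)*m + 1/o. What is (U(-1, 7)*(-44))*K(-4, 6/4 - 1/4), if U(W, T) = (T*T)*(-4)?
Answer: 170324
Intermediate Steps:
U(W, T) = -4*T**2 (U(W, T) = T**2*(-4) = -4*T**2)
K(o, m) = 1/o + m*o**2 (K(o, m) = o**2*m + 1/o = m*o**2 + 1/o = 1/o + m*o**2)
(U(-1, 7)*(-44))*K(-4, 6/4 - 1/4) = (-4*7**2*(-44))*((1 + (6/4 - 1/4)*(-4)**3)/(-4)) = (-4*49*(-44))*(-(1 + (6*(1/4) - 1*1/4)*(-64))/4) = (-196*(-44))*(-(1 + (3/2 - 1/4)*(-64))/4) = 8624*(-(1 + (5/4)*(-64))/4) = 8624*(-(1 - 80)/4) = 8624*(-1/4*(-79)) = 8624*(79/4) = 170324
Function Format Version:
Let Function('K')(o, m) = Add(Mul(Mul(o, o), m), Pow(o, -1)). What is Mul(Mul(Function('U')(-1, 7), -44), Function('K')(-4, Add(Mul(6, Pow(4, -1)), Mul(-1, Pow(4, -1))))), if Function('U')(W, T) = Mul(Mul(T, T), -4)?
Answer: 170324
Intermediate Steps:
Function('U')(W, T) = Mul(-4, Pow(T, 2)) (Function('U')(W, T) = Mul(Pow(T, 2), -4) = Mul(-4, Pow(T, 2)))
Function('K')(o, m) = Add(Pow(o, -1), Mul(m, Pow(o, 2))) (Function('K')(o, m) = Add(Mul(Pow(o, 2), m), Pow(o, -1)) = Add(Mul(m, Pow(o, 2)), Pow(o, -1)) = Add(Pow(o, -1), Mul(m, Pow(o, 2))))
Mul(Mul(Function('U')(-1, 7), -44), Function('K')(-4, Add(Mul(6, Pow(4, -1)), Mul(-1, Pow(4, -1))))) = Mul(Mul(Mul(-4, Pow(7, 2)), -44), Mul(Pow(-4, -1), Add(1, Mul(Add(Mul(6, Pow(4, -1)), Mul(-1, Pow(4, -1))), Pow(-4, 3))))) = Mul(Mul(Mul(-4, 49), -44), Mul(Rational(-1, 4), Add(1, Mul(Add(Mul(6, Rational(1, 4)), Mul(-1, Rational(1, 4))), -64)))) = Mul(Mul(-196, -44), Mul(Rational(-1, 4), Add(1, Mul(Add(Rational(3, 2), Rational(-1, 4)), -64)))) = Mul(8624, Mul(Rational(-1, 4), Add(1, Mul(Rational(5, 4), -64)))) = Mul(8624, Mul(Rational(-1, 4), Add(1, -80))) = Mul(8624, Mul(Rational(-1, 4), -79)) = Mul(8624, Rational(79, 4)) = 170324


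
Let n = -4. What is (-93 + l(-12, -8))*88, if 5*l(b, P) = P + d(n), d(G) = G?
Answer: -41976/5 ≈ -8395.2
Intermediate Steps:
l(b, P) = -⅘ + P/5 (l(b, P) = (P - 4)/5 = (-4 + P)/5 = -⅘ + P/5)
(-93 + l(-12, -8))*88 = (-93 + (-⅘ + (⅕)*(-8)))*88 = (-93 + (-⅘ - 8/5))*88 = (-93 - 12/5)*88 = -477/5*88 = -41976/5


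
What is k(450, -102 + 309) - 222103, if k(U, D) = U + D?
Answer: -221446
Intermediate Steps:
k(U, D) = D + U
k(450, -102 + 309) - 222103 = ((-102 + 309) + 450) - 222103 = (207 + 450) - 222103 = 657 - 222103 = -221446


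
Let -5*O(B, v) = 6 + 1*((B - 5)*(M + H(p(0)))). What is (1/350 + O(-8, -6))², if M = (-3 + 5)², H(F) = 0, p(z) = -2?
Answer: 10374841/122500 ≈ 84.693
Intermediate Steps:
M = 4 (M = 2² = 4)
O(B, v) = 14/5 - 4*B/5 (O(B, v) = -(6 + 1*((B - 5)*(4 + 0)))/5 = -(6 + 1*((-5 + B)*4))/5 = -(6 + 1*(-20 + 4*B))/5 = -(6 + (-20 + 4*B))/5 = -(-14 + 4*B)/5 = 14/5 - 4*B/5)
(1/350 + O(-8, -6))² = (1/350 + (14/5 - ⅘*(-8)))² = (1/350 + (14/5 + 32/5))² = (1/350 + 46/5)² = (3221/350)² = 10374841/122500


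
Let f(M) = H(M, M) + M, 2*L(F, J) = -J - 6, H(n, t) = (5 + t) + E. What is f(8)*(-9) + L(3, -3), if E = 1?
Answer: -399/2 ≈ -199.50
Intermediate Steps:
H(n, t) = 6 + t (H(n, t) = (5 + t) + 1 = 6 + t)
L(F, J) = -3 - J/2 (L(F, J) = (-J - 6)/2 = (-6 - J)/2 = -3 - J/2)
f(M) = 6 + 2*M (f(M) = (6 + M) + M = 6 + 2*M)
f(8)*(-9) + L(3, -3) = (6 + 2*8)*(-9) + (-3 - 1/2*(-3)) = (6 + 16)*(-9) + (-3 + 3/2) = 22*(-9) - 3/2 = -198 - 3/2 = -399/2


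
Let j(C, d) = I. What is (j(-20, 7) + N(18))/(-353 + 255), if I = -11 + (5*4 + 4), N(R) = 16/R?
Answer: -125/882 ≈ -0.14172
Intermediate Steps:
I = 13 (I = -11 + (20 + 4) = -11 + 24 = 13)
j(C, d) = 13
(j(-20, 7) + N(18))/(-353 + 255) = (13 + 16/18)/(-353 + 255) = (13 + 16*(1/18))/(-98) = (13 + 8/9)*(-1/98) = (125/9)*(-1/98) = -125/882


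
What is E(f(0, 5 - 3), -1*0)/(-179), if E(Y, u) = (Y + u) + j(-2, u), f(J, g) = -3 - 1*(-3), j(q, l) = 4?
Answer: -4/179 ≈ -0.022346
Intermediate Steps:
f(J, g) = 0 (f(J, g) = -3 + 3 = 0)
E(Y, u) = 4 + Y + u (E(Y, u) = (Y + u) + 4 = 4 + Y + u)
E(f(0, 5 - 3), -1*0)/(-179) = (4 + 0 - 1*0)/(-179) = (4 + 0 + 0)*(-1/179) = 4*(-1/179) = -4/179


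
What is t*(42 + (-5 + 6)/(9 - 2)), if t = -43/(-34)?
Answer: 12685/238 ≈ 53.298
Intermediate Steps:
t = 43/34 (t = -43*(-1/34) = 43/34 ≈ 1.2647)
t*(42 + (-5 + 6)/(9 - 2)) = 43*(42 + (-5 + 6)/(9 - 2))/34 = 43*(42 + 1/7)/34 = (43/34)*(295/7) = 12685/238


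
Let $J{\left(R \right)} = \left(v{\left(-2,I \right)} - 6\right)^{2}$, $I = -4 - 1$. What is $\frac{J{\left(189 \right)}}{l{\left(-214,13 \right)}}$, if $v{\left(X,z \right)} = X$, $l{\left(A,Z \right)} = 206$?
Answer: $\frac{32}{103} \approx 0.31068$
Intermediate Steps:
$I = -5$
$J{\left(R \right)} = 64$ ($J{\left(R \right)} = \left(-2 - 6\right)^{2} = \left(-8\right)^{2} = 64$)
$\frac{J{\left(189 \right)}}{l{\left(-214,13 \right)}} = \frac{64}{206} = 64 \cdot \frac{1}{206} = \frac{32}{103}$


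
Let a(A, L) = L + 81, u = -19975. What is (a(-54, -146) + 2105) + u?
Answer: -17935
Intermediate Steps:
a(A, L) = 81 + L
(a(-54, -146) + 2105) + u = ((81 - 146) + 2105) - 19975 = (-65 + 2105) - 19975 = 2040 - 19975 = -17935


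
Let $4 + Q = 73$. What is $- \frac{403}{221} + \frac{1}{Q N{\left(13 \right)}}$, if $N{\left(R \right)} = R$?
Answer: $- \frac{27790}{15249} \approx -1.8224$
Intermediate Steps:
$Q = 69$ ($Q = -4 + 73 = 69$)
$- \frac{403}{221} + \frac{1}{Q N{\left(13 \right)}} = - \frac{403}{221} + \frac{1}{69 \cdot 13} = \left(-403\right) \frac{1}{221} + \frac{1}{69} \cdot \frac{1}{13} = - \frac{31}{17} + \frac{1}{897} = - \frac{27790}{15249}$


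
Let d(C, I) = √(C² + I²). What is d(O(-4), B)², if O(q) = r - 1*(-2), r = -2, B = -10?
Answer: 100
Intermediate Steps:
O(q) = 0 (O(q) = -2 - 1*(-2) = -2 + 2 = 0)
d(O(-4), B)² = (√(0² + (-10)²))² = (√(0 + 100))² = (√100)² = 10² = 100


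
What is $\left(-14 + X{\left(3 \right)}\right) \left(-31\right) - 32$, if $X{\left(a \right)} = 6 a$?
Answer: $-156$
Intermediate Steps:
$\left(-14 + X{\left(3 \right)}\right) \left(-31\right) - 32 = \left(-14 + 6 \cdot 3\right) \left(-31\right) - 32 = \left(-14 + 18\right) \left(-31\right) - 32 = 4 \left(-31\right) - 32 = -124 - 32 = -156$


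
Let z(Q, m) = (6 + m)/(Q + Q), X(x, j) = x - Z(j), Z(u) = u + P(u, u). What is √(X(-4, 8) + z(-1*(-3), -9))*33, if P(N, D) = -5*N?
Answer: 33*√110/2 ≈ 173.05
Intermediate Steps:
Z(u) = -4*u (Z(u) = u - 5*u = -4*u)
X(x, j) = x + 4*j (X(x, j) = x - (-4)*j = x + 4*j)
z(Q, m) = (6 + m)/(2*Q) (z(Q, m) = (6 + m)/((2*Q)) = (6 + m)*(1/(2*Q)) = (6 + m)/(2*Q))
√(X(-4, 8) + z(-1*(-3), -9))*33 = √((-4 + 4*8) + (6 - 9)/(2*((-1*(-3)))))*33 = √((-4 + 32) + (½)*(-3)/3)*33 = √(28 + (½)*(⅓)*(-3))*33 = √(28 - ½)*33 = √(55/2)*33 = (√110/2)*33 = 33*√110/2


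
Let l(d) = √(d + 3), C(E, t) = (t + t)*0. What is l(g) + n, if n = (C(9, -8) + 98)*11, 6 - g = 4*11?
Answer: 1078 + I*√35 ≈ 1078.0 + 5.9161*I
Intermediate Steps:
C(E, t) = 0 (C(E, t) = (2*t)*0 = 0)
g = -38 (g = 6 - 4*11 = 6 - 1*44 = 6 - 44 = -38)
l(d) = √(3 + d)
n = 1078 (n = (0 + 98)*11 = 98*11 = 1078)
l(g) + n = √(3 - 38) + 1078 = √(-35) + 1078 = I*√35 + 1078 = 1078 + I*√35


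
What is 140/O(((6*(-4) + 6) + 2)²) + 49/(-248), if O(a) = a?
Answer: 693/1984 ≈ 0.34929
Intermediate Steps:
140/O(((6*(-4) + 6) + 2)²) + 49/(-248) = 140/(((6*(-4) + 6) + 2)²) + 49/(-248) = 140/(((-24 + 6) + 2)²) + 49*(-1/248) = 140/((-18 + 2)²) - 49/248 = 140/((-16)²) - 49/248 = 140/256 - 49/248 = 140*(1/256) - 49/248 = 35/64 - 49/248 = 693/1984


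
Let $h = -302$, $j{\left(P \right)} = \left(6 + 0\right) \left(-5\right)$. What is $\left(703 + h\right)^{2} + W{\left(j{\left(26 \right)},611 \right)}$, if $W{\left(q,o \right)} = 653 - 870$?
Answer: $160584$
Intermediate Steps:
$j{\left(P \right)} = -30$ ($j{\left(P \right)} = 6 \left(-5\right) = -30$)
$W{\left(q,o \right)} = -217$ ($W{\left(q,o \right)} = 653 - 870 = -217$)
$\left(703 + h\right)^{2} + W{\left(j{\left(26 \right)},611 \right)} = \left(703 - 302\right)^{2} - 217 = 401^{2} - 217 = 160801 - 217 = 160584$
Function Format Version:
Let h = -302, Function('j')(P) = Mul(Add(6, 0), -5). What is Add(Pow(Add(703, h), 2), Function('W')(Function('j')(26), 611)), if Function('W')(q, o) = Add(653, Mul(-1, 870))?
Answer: 160584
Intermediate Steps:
Function('j')(P) = -30 (Function('j')(P) = Mul(6, -5) = -30)
Function('W')(q, o) = -217 (Function('W')(q, o) = Add(653, -870) = -217)
Add(Pow(Add(703, h), 2), Function('W')(Function('j')(26), 611)) = Add(Pow(Add(703, -302), 2), -217) = Add(Pow(401, 2), -217) = Add(160801, -217) = 160584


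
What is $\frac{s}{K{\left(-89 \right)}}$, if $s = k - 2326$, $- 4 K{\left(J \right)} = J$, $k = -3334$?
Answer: $- \frac{22640}{89} \approx -254.38$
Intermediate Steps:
$K{\left(J \right)} = - \frac{J}{4}$
$s = -5660$ ($s = -3334 - 2326 = -5660$)
$\frac{s}{K{\left(-89 \right)}} = - \frac{5660}{\left(- \frac{1}{4}\right) \left(-89\right)} = - \frac{5660}{\frac{89}{4}} = \left(-5660\right) \frac{4}{89} = - \frac{22640}{89}$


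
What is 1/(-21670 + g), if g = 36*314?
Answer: -1/10366 ≈ -9.6469e-5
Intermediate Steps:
g = 11304
1/(-21670 + g) = 1/(-21670 + 11304) = 1/(-10366) = -1/10366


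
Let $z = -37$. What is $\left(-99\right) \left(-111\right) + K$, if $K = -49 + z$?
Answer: $10903$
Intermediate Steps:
$K = -86$ ($K = -49 - 37 = -86$)
$\left(-99\right) \left(-111\right) + K = \left(-99\right) \left(-111\right) - 86 = 10989 - 86 = 10903$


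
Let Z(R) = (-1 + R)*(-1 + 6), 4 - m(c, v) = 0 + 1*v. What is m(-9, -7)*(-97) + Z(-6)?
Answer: -1102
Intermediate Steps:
m(c, v) = 4 - v (m(c, v) = 4 - (0 + 1*v) = 4 - (0 + v) = 4 - v)
Z(R) = -5 + 5*R (Z(R) = (-1 + R)*5 = -5 + 5*R)
m(-9, -7)*(-97) + Z(-6) = (4 - 1*(-7))*(-97) + (-5 + 5*(-6)) = (4 + 7)*(-97) + (-5 - 30) = 11*(-97) - 35 = -1067 - 35 = -1102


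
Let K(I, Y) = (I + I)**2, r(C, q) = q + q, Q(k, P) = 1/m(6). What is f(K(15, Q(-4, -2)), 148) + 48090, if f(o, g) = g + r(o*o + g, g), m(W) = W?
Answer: 48534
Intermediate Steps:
Q(k, P) = 1/6
r(C, q) = 2*q
K(I, Y) = 4*I**2 (K(I, Y) = (2*I)**2 = 4*I**2)
f(o, g) = 3*g (f(o, g) = g + 2*g = 3*g)
f(K(15, Q(-4, -2)), 148) + 48090 = 3*148 + 48090 = 444 + 48090 = 48534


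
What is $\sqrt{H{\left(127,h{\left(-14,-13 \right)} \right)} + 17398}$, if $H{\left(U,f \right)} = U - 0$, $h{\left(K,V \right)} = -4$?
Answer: $5 \sqrt{701} \approx 132.38$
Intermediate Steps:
$H{\left(U,f \right)} = U$ ($H{\left(U,f \right)} = U + 0 = U$)
$\sqrt{H{\left(127,h{\left(-14,-13 \right)} \right)} + 17398} = \sqrt{127 + 17398} = \sqrt{17525} = 5 \sqrt{701}$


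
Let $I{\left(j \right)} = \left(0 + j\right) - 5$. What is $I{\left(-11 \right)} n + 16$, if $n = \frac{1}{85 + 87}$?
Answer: $\frac{684}{43} \approx 15.907$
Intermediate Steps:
$n = \frac{1}{172} \approx 0.005814$
$I{\left(j \right)} = -5 + j$ ($I{\left(j \right)} = j - 5 = -5 + j$)
$I{\left(-11 \right)} n + 16 = \left(-5 - 11\right) \frac{1}{172} + 16 = \left(-16\right) \frac{1}{172} + 16 = - \frac{4}{43} + 16 = \frac{684}{43}$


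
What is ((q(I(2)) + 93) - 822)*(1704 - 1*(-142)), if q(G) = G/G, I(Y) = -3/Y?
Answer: -1343888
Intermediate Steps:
q(G) = 1
((q(I(2)) + 93) - 822)*(1704 - 1*(-142)) = ((1 + 93) - 822)*(1704 - 1*(-142)) = (94 - 822)*(1704 + 142) = -728*1846 = -1343888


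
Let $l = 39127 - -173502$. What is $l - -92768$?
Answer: $305397$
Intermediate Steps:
$l = 212629$ ($l = 39127 + 173502 = 212629$)
$l - -92768 = 212629 - -92768 = 212629 + 92768 = 305397$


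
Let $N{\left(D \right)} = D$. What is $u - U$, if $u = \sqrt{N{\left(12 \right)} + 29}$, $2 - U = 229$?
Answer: $227 + \sqrt{41} \approx 233.4$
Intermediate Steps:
$U = -227$ ($U = 2 - 229 = -227$)
$u = \sqrt{41}$ ($u = \sqrt{12 + 29} = \sqrt{41} \approx 6.4031$)
$u - U = \sqrt{41} - -227 = \sqrt{41} + 227 = 227 + \sqrt{41}$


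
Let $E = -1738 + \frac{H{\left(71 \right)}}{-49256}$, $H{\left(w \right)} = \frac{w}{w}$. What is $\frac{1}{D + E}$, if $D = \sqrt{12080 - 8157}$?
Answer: $- \frac{4216654894824}{7319028492489313} - \frac{2426153536 \sqrt{3923}}{7319028492489313} \approx -0.00059688$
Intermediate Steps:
$H{\left(w \right)} = 1$
$D = \sqrt{3923} \approx 62.634$
$E = - \frac{85606929}{49256}$ ($E = -1738 + 1 \frac{1}{-49256} = -1738 + 1 \left(- \frac{1}{49256}\right) = -1738 - \frac{1}{49256} = - \frac{85606929}{49256} \approx -1738.0$)
$\frac{1}{D + E} = \frac{1}{\sqrt{3923} - \frac{85606929}{49256}} = \frac{1}{- \frac{85606929}{49256} + \sqrt{3923}}$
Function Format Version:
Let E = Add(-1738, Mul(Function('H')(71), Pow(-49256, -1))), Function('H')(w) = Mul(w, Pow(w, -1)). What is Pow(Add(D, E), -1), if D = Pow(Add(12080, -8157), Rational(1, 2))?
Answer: Add(Rational(-4216654894824, 7319028492489313), Mul(Rational(-2426153536, 7319028492489313), Pow(3923, Rational(1, 2)))) ≈ -0.00059688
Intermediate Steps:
Function('H')(w) = 1
D = Pow(3923, Rational(1, 2)) ≈ 62.634
E = Rational(-85606929, 49256) (E = Add(-1738, Mul(1, Pow(-49256, -1))) = Add(-1738, Mul(1, Rational(-1, 49256))) = Add(-1738, Rational(-1, 49256)) = Rational(-85606929, 49256) ≈ -1738.0)
Pow(Add(D, E), -1) = Pow(Add(Pow(3923, Rational(1, 2)), Rational(-85606929, 49256)), -1) = Pow(Add(Rational(-85606929, 49256), Pow(3923, Rational(1, 2))), -1)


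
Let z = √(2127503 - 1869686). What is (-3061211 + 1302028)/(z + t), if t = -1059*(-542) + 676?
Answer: -1010921547682/330226961899 + 1759183*√257817/330226961899 ≈ -3.0586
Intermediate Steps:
z = √257817 ≈ 507.76
t = 574654 (t = 573978 + 676 = 574654)
(-3061211 + 1302028)/(z + t) = (-3061211 + 1302028)/(√257817 + 574654) = -1759183/(574654 + √257817)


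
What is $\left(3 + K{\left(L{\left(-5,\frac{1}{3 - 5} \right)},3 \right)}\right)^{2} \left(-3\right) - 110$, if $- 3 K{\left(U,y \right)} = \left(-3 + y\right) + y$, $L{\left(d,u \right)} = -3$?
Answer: $-122$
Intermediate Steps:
$K{\left(U,y \right)} = 1 - \frac{2 y}{3}$ ($K{\left(U,y \right)} = - \frac{\left(-3 + y\right) + y}{3} = - \frac{-3 + 2 y}{3} = 1 - \frac{2 y}{3}$)
$\left(3 + K{\left(L{\left(-5,\frac{1}{3 - 5} \right)},3 \right)}\right)^{2} \left(-3\right) - 110 = \left(3 + \left(1 - 2\right)\right)^{2} \left(-3\right) - 110 = \left(3 - 1\right)^{2} \left(-3\right) - 110 = 2^{2} \left(-3\right) - 110 = 4 \left(-3\right) - 110 = -12 - 110 = -122$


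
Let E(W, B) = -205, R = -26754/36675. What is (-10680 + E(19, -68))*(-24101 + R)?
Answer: 641439210811/2445 ≈ 2.6235e+8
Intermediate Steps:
R = -8918/12225 (R = -26754*1/36675 = -8918/12225 ≈ -0.72949)
(-10680 + E(19, -68))*(-24101 + R) = (-10680 - 205)*(-24101 - 8918/12225) = -10885*(-294643643/12225) = 641439210811/2445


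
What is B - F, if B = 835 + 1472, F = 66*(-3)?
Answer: 2505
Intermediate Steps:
F = -198
B = 2307
B - F = 2307 - 1*(-198) = 2307 + 198 = 2505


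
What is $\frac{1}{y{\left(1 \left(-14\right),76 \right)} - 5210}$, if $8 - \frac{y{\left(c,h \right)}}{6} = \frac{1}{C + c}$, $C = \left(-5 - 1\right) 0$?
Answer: $- \frac{7}{36131} \approx -0.00019374$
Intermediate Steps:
$C = 0$ ($C = \left(-6\right) 0 = 0$)
$y{\left(c,h \right)} = 48 - \frac{6}{c}$ ($y{\left(c,h \right)} = 48 - \frac{6}{0 + c} = 48 - \frac{6}{c}$)
$\frac{1}{y{\left(1 \left(-14\right),76 \right)} - 5210} = \frac{1}{\left(48 - \frac{6}{1 \left(-14\right)}\right) - 5210} = \frac{1}{\left(48 - \frac{6}{-14}\right) - 5210} = \frac{1}{\left(48 - - \frac{3}{7}\right) - 5210} = \frac{1}{\left(48 + \frac{3}{7}\right) - 5210} = \frac{1}{\frac{339}{7} - 5210} = \frac{1}{- \frac{36131}{7}} = - \frac{7}{36131}$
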